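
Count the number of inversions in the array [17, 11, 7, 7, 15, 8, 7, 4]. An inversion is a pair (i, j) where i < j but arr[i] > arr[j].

Finding inversions in [17, 11, 7, 7, 15, 8, 7, 4]:

(0, 1): arr[0]=17 > arr[1]=11
(0, 2): arr[0]=17 > arr[2]=7
(0, 3): arr[0]=17 > arr[3]=7
(0, 4): arr[0]=17 > arr[4]=15
(0, 5): arr[0]=17 > arr[5]=8
(0, 6): arr[0]=17 > arr[6]=7
(0, 7): arr[0]=17 > arr[7]=4
(1, 2): arr[1]=11 > arr[2]=7
(1, 3): arr[1]=11 > arr[3]=7
(1, 5): arr[1]=11 > arr[5]=8
(1, 6): arr[1]=11 > arr[6]=7
(1, 7): arr[1]=11 > arr[7]=4
(2, 7): arr[2]=7 > arr[7]=4
(3, 7): arr[3]=7 > arr[7]=4
(4, 5): arr[4]=15 > arr[5]=8
(4, 6): arr[4]=15 > arr[6]=7
(4, 7): arr[4]=15 > arr[7]=4
(5, 6): arr[5]=8 > arr[6]=7
(5, 7): arr[5]=8 > arr[7]=4
(6, 7): arr[6]=7 > arr[7]=4

Total inversions: 20

The array has 20 inversion(s): (0,1), (0,2), (0,3), (0,4), (0,5), (0,6), (0,7), (1,2), (1,3), (1,5), (1,6), (1,7), (2,7), (3,7), (4,5), (4,6), (4,7), (5,6), (5,7), (6,7). Each pair (i,j) satisfies i < j and arr[i] > arr[j].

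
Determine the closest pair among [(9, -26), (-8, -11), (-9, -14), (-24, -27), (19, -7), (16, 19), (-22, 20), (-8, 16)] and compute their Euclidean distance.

Computing all pairwise distances among 8 points:

d((9, -26), (-8, -11)) = 22.6716
d((9, -26), (-9, -14)) = 21.6333
d((9, -26), (-24, -27)) = 33.0151
d((9, -26), (19, -7)) = 21.4709
d((9, -26), (16, 19)) = 45.5412
d((9, -26), (-22, 20)) = 55.4707
d((9, -26), (-8, 16)) = 45.31
d((-8, -11), (-9, -14)) = 3.1623 <-- minimum
d((-8, -11), (-24, -27)) = 22.6274
d((-8, -11), (19, -7)) = 27.2947
d((-8, -11), (16, 19)) = 38.4187
d((-8, -11), (-22, 20)) = 34.0147
d((-8, -11), (-8, 16)) = 27.0
d((-9, -14), (-24, -27)) = 19.8494
d((-9, -14), (19, -7)) = 28.8617
d((-9, -14), (16, 19)) = 41.4005
d((-9, -14), (-22, 20)) = 36.4005
d((-9, -14), (-8, 16)) = 30.0167
d((-24, -27), (19, -7)) = 47.4236
d((-24, -27), (16, 19)) = 60.959
d((-24, -27), (-22, 20)) = 47.0425
d((-24, -27), (-8, 16)) = 45.8803
d((19, -7), (16, 19)) = 26.1725
d((19, -7), (-22, 20)) = 49.0918
d((19, -7), (-8, 16)) = 35.4683
d((16, 19), (-22, 20)) = 38.0132
d((16, 19), (-8, 16)) = 24.1868
d((-22, 20), (-8, 16)) = 14.5602

Closest pair: (-8, -11) and (-9, -14) with distance 3.1623

The closest pair is (-8, -11) and (-9, -14) with Euclidean distance 3.1623. For 8 points, brute-force pairwise comparison is shown above. For large n, the divide-and-conquer algorithm (sort by x, recurse on halves, check the dividing strip) achieves O(n log n).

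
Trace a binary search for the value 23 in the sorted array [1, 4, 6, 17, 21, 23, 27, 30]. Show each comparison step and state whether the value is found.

Binary search for 23 in [1, 4, 6, 17, 21, 23, 27, 30]:

lo=0, hi=7, mid=3, arr[mid]=17 -> 17 < 23, search right half
lo=4, hi=7, mid=5, arr[mid]=23 -> Found target at index 5!

Binary search finds 23 at index 5 after 2 comparisons. The search repeatedly halves the search space by comparing with the middle element.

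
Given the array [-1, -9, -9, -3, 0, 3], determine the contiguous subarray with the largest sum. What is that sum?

Using Kadane's algorithm on [-1, -9, -9, -3, 0, 3]:

Scanning through the array:
Position 1 (value -9): max_ending_here = -9, max_so_far = -1
Position 2 (value -9): max_ending_here = -9, max_so_far = -1
Position 3 (value -3): max_ending_here = -3, max_so_far = -1
Position 4 (value 0): max_ending_here = 0, max_so_far = 0
Position 5 (value 3): max_ending_here = 3, max_so_far = 3

Maximum subarray: [0, 3]
Maximum sum: 3

The maximum subarray is [0, 3] with sum 3. This subarray runs from index 4 to index 5.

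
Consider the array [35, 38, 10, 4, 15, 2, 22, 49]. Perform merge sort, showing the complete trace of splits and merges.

Merge sort trace:

Split: [35, 38, 10, 4, 15, 2, 22, 49] -> [35, 38, 10, 4] and [15, 2, 22, 49]
  Split: [35, 38, 10, 4] -> [35, 38] and [10, 4]
    Split: [35, 38] -> [35] and [38]
    Merge: [35] + [38] -> [35, 38]
    Split: [10, 4] -> [10] and [4]
    Merge: [10] + [4] -> [4, 10]
  Merge: [35, 38] + [4, 10] -> [4, 10, 35, 38]
  Split: [15, 2, 22, 49] -> [15, 2] and [22, 49]
    Split: [15, 2] -> [15] and [2]
    Merge: [15] + [2] -> [2, 15]
    Split: [22, 49] -> [22] and [49]
    Merge: [22] + [49] -> [22, 49]
  Merge: [2, 15] + [22, 49] -> [2, 15, 22, 49]
Merge: [4, 10, 35, 38] + [2, 15, 22, 49] -> [2, 4, 10, 15, 22, 35, 38, 49]

Final sorted array: [2, 4, 10, 15, 22, 35, 38, 49]

The merge sort proceeds by recursively splitting the array and merging sorted halves.
After all merges, the sorted array is [2, 4, 10, 15, 22, 35, 38, 49].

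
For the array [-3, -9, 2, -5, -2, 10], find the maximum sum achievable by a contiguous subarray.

Using Kadane's algorithm on [-3, -9, 2, -5, -2, 10]:

Scanning through the array:
Position 1 (value -9): max_ending_here = -9, max_so_far = -3
Position 2 (value 2): max_ending_here = 2, max_so_far = 2
Position 3 (value -5): max_ending_here = -3, max_so_far = 2
Position 4 (value -2): max_ending_here = -2, max_so_far = 2
Position 5 (value 10): max_ending_here = 10, max_so_far = 10

Maximum subarray: [10]
Maximum sum: 10

The maximum subarray is [10] with sum 10. This subarray runs from index 5 to index 5.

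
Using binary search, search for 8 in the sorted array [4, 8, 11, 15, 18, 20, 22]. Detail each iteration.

Binary search for 8 in [4, 8, 11, 15, 18, 20, 22]:

lo=0, hi=6, mid=3, arr[mid]=15 -> 15 > 8, search left half
lo=0, hi=2, mid=1, arr[mid]=8 -> Found target at index 1!

Binary search finds 8 at index 1 after 2 comparisons. The search repeatedly halves the search space by comparing with the middle element.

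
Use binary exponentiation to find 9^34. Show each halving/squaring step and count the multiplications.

Computing 9^34 by squaring (build up from 9^1; each line after the first costs one multiplication):

9^1 = 9
9^2 = (9^1)^2 = 9^2 = 81
9^4 = (9^2)^2 = 81^2 = 6561
9^8 = (9^4)^2 = 6561^2 = 43046721
9^16 = (9^8)^2 = 43046721^2 = 1853020188851841
9^17 = 9 * 9^16 = 9 * 1853020188851841 = 16677181699666569
9^34 = (9^17)^2 = 16677181699666569^2 = 278128389443693511257285776231761

Result: 278128389443693511257285776231761
Multiplications needed: 6 (6 lines after 9^1)

9^34 = 278128389443693511257285776231761. Using exponentiation by squaring, this requires 6 multiplications. The key idea: if the exponent is even, square the half-power; if odd, multiply by the base once.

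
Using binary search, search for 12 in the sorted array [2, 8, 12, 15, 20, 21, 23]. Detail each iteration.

Binary search for 12 in [2, 8, 12, 15, 20, 21, 23]:

lo=0, hi=6, mid=3, arr[mid]=15 -> 15 > 12, search left half
lo=0, hi=2, mid=1, arr[mid]=8 -> 8 < 12, search right half
lo=2, hi=2, mid=2, arr[mid]=12 -> Found target at index 2!

Binary search finds 12 at index 2 after 3 comparisons. The search repeatedly halves the search space by comparing with the middle element.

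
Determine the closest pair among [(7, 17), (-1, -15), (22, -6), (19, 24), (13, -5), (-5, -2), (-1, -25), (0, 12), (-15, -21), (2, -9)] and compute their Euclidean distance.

Computing all pairwise distances among 10 points:

d((7, 17), (-1, -15)) = 32.9848
d((7, 17), (22, -6)) = 27.4591
d((7, 17), (19, 24)) = 13.8924
d((7, 17), (13, -5)) = 22.8035
d((7, 17), (-5, -2)) = 22.4722
d((7, 17), (-1, -25)) = 42.7551
d((7, 17), (0, 12)) = 8.6023
d((7, 17), (-15, -21)) = 43.909
d((7, 17), (2, -9)) = 26.4764
d((-1, -15), (22, -6)) = 24.6982
d((-1, -15), (19, 24)) = 43.8292
d((-1, -15), (13, -5)) = 17.2047
d((-1, -15), (-5, -2)) = 13.6015
d((-1, -15), (-1, -25)) = 10.0
d((-1, -15), (0, 12)) = 27.0185
d((-1, -15), (-15, -21)) = 15.2315
d((-1, -15), (2, -9)) = 6.7082 <-- minimum
d((22, -6), (19, 24)) = 30.1496
d((22, -6), (13, -5)) = 9.0554
d((22, -6), (-5, -2)) = 27.2947
d((22, -6), (-1, -25)) = 29.8329
d((22, -6), (0, 12)) = 28.4253
d((22, -6), (-15, -21)) = 39.9249
d((22, -6), (2, -9)) = 20.2237
d((19, 24), (13, -5)) = 29.6142
d((19, 24), (-5, -2)) = 35.3836
d((19, 24), (-1, -25)) = 52.9245
d((19, 24), (0, 12)) = 22.4722
d((19, 24), (-15, -21)) = 56.4004
d((19, 24), (2, -9)) = 37.1214
d((13, -5), (-5, -2)) = 18.2483
d((13, -5), (-1, -25)) = 24.4131
d((13, -5), (0, 12)) = 21.4009
d((13, -5), (-15, -21)) = 32.249
d((13, -5), (2, -9)) = 11.7047
d((-5, -2), (-1, -25)) = 23.3452
d((-5, -2), (0, 12)) = 14.8661
d((-5, -2), (-15, -21)) = 21.4709
d((-5, -2), (2, -9)) = 9.8995
d((-1, -25), (0, 12)) = 37.0135
d((-1, -25), (-15, -21)) = 14.5602
d((-1, -25), (2, -9)) = 16.2788
d((0, 12), (-15, -21)) = 36.2491
d((0, 12), (2, -9)) = 21.095
d((-15, -21), (2, -9)) = 20.8087

Closest pair: (-1, -15) and (2, -9) with distance 6.7082

The closest pair is (-1, -15) and (2, -9) with Euclidean distance 6.7082. For 10 points, brute-force pairwise comparison is shown above. For large n, the divide-and-conquer algorithm (sort by x, recurse on halves, check the dividing strip) achieves O(n log n).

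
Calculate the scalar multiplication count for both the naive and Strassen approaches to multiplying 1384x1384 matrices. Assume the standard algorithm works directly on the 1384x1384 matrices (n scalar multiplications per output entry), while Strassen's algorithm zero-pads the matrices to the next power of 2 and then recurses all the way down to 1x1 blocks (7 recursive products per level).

Matrix multiplication for 1384x1384 matrices:

Strassen's algorithm requires power-of-2 dimensions. Pad 1384x1384 to 2048x2048 (next power of 2).

Standard algorithm: 1384^3 = 2650991104 multiplications
Strassen's algorithm: 7^(log2(2048)) = 7^11 = 1977326743 multiplications
Savings: 2650991104 - 1977326743 = 673664361 multiplications

Standard: 2650991104 multiplications (1384^3). Strassen: 1977326743 multiplications (7^11, after padding to 2048x2048). Strassen reduces 8 recursive multiplications to 7 at each level.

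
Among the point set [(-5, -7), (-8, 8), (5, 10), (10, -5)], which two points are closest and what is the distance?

Computing all pairwise distances among 4 points:

d((-5, -7), (-8, 8)) = 15.2971
d((-5, -7), (5, 10)) = 19.7231
d((-5, -7), (10, -5)) = 15.1327
d((-8, 8), (5, 10)) = 13.1529 <-- minimum
d((-8, 8), (10, -5)) = 22.2036
d((5, 10), (10, -5)) = 15.8114

Closest pair: (-8, 8) and (5, 10) with distance 13.1529

The closest pair is (-8, 8) and (5, 10) with Euclidean distance 13.1529. For 4 points, brute-force pairwise comparison is shown above. For large n, the divide-and-conquer algorithm (sort by x, recurse on halves, check the dividing strip) achieves O(n log n).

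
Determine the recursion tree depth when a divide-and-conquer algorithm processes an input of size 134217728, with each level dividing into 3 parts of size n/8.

For divide and conquer with division factor 8:

Problem sizes at each level:
Level 0: 134217728
Level 1: 16777216
Level 2: 2097152
Level 3: 262144
Level 4: 32768
Level 5: 4096
Level 6: 512
Level 7: 64
Level 8: 8
Level 9: 1

The root is level 0 and the size-1 base case is level 9 (the tree spans levels 0 through 9, i.e. 10 levels counting the root), so the depth is the number of divisions: log_8(134217728) = 9

The recursion tree depth is log_8(134217728) = 9. At each level, the problem size is divided by 8, so it takes 9 divisions to reduce to a base case of size 1. The algorithm makes 3 recursive calls at each level.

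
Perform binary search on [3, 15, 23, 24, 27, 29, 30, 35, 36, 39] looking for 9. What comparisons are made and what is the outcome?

Binary search for 9 in [3, 15, 23, 24, 27, 29, 30, 35, 36, 39]:

lo=0, hi=9, mid=4, arr[mid]=27 -> 27 > 9, search left half
lo=0, hi=3, mid=1, arr[mid]=15 -> 15 > 9, search left half
lo=0, hi=0, mid=0, arr[mid]=3 -> 3 < 9, search right half
lo=1 > hi=0, target 9 not found

Binary search determines that 9 is not in the array after 3 comparisons. The search space was exhausted without finding the target.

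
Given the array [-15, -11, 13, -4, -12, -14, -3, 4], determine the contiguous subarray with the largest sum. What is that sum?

Using Kadane's algorithm on [-15, -11, 13, -4, -12, -14, -3, 4]:

Scanning through the array:
Position 1 (value -11): max_ending_here = -11, max_so_far = -11
Position 2 (value 13): max_ending_here = 13, max_so_far = 13
Position 3 (value -4): max_ending_here = 9, max_so_far = 13
Position 4 (value -12): max_ending_here = -3, max_so_far = 13
Position 5 (value -14): max_ending_here = -14, max_so_far = 13
Position 6 (value -3): max_ending_here = -3, max_so_far = 13
Position 7 (value 4): max_ending_here = 4, max_so_far = 13

Maximum subarray: [13]
Maximum sum: 13

The maximum subarray is [13] with sum 13. This subarray runs from index 2 to index 2.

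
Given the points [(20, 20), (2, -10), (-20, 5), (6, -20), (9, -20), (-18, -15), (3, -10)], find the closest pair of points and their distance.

Computing all pairwise distances among 7 points:

d((20, 20), (2, -10)) = 34.9857
d((20, 20), (-20, 5)) = 42.72
d((20, 20), (6, -20)) = 42.3792
d((20, 20), (9, -20)) = 41.4849
d((20, 20), (-18, -15)) = 51.6624
d((20, 20), (3, -10)) = 34.4819
d((2, -10), (-20, 5)) = 26.6271
d((2, -10), (6, -20)) = 10.7703
d((2, -10), (9, -20)) = 12.2066
d((2, -10), (-18, -15)) = 20.6155
d((2, -10), (3, -10)) = 1.0 <-- minimum
d((-20, 5), (6, -20)) = 36.0694
d((-20, 5), (9, -20)) = 38.2884
d((-20, 5), (-18, -15)) = 20.0998
d((-20, 5), (3, -10)) = 27.4591
d((6, -20), (9, -20)) = 3.0
d((6, -20), (-18, -15)) = 24.5153
d((6, -20), (3, -10)) = 10.4403
d((9, -20), (-18, -15)) = 27.4591
d((9, -20), (3, -10)) = 11.6619
d((-18, -15), (3, -10)) = 21.587

Closest pair: (2, -10) and (3, -10) with distance 1.0

The closest pair is (2, -10) and (3, -10) with Euclidean distance 1.0. For 7 points, brute-force pairwise comparison is shown above. For large n, the divide-and-conquer algorithm (sort by x, recurse on halves, check the dividing strip) achieves O(n log n).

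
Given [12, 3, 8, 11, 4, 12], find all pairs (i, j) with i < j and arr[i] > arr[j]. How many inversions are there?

Finding inversions in [12, 3, 8, 11, 4, 12]:

(0, 1): arr[0]=12 > arr[1]=3
(0, 2): arr[0]=12 > arr[2]=8
(0, 3): arr[0]=12 > arr[3]=11
(0, 4): arr[0]=12 > arr[4]=4
(2, 4): arr[2]=8 > arr[4]=4
(3, 4): arr[3]=11 > arr[4]=4

Total inversions: 6

The array has 6 inversion(s): (0,1), (0,2), (0,3), (0,4), (2,4), (3,4). Each pair (i,j) satisfies i < j and arr[i] > arr[j].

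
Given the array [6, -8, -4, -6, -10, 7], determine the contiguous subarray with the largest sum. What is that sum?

Using Kadane's algorithm on [6, -8, -4, -6, -10, 7]:

Scanning through the array:
Position 1 (value -8): max_ending_here = -2, max_so_far = 6
Position 2 (value -4): max_ending_here = -4, max_so_far = 6
Position 3 (value -6): max_ending_here = -6, max_so_far = 6
Position 4 (value -10): max_ending_here = -10, max_so_far = 6
Position 5 (value 7): max_ending_here = 7, max_so_far = 7

Maximum subarray: [7]
Maximum sum: 7

The maximum subarray is [7] with sum 7. This subarray runs from index 5 to index 5.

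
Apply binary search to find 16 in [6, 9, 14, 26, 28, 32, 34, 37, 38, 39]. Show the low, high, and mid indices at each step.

Binary search for 16 in [6, 9, 14, 26, 28, 32, 34, 37, 38, 39]:

lo=0, hi=9, mid=4, arr[mid]=28 -> 28 > 16, search left half
lo=0, hi=3, mid=1, arr[mid]=9 -> 9 < 16, search right half
lo=2, hi=3, mid=2, arr[mid]=14 -> 14 < 16, search right half
lo=3, hi=3, mid=3, arr[mid]=26 -> 26 > 16, search left half
lo=3 > hi=2, target 16 not found

Binary search determines that 16 is not in the array after 4 comparisons. The search space was exhausted without finding the target.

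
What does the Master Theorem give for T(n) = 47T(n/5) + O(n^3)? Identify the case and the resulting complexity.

Master Theorem for T(n) = 47T(n/5) + O(n^3):

a = 47, b = 5, c = 3
log_b(a) = log_5(47) = 2.3922

Case 3: c = 3 > log_5(47) = 2.3922
T(n) = O(n^3) = O(n^3)

For T(n) = 47T(n/5) + O(n^3): log_5(47) = 2.3922. This is Case 3 of the Master Theorem (c > log_b(a), work dominated by root), giving O(n^3).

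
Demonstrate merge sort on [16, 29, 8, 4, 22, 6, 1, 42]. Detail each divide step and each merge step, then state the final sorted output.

Merge sort trace:

Split: [16, 29, 8, 4, 22, 6, 1, 42] -> [16, 29, 8, 4] and [22, 6, 1, 42]
  Split: [16, 29, 8, 4] -> [16, 29] and [8, 4]
    Split: [16, 29] -> [16] and [29]
    Merge: [16] + [29] -> [16, 29]
    Split: [8, 4] -> [8] and [4]
    Merge: [8] + [4] -> [4, 8]
  Merge: [16, 29] + [4, 8] -> [4, 8, 16, 29]
  Split: [22, 6, 1, 42] -> [22, 6] and [1, 42]
    Split: [22, 6] -> [22] and [6]
    Merge: [22] + [6] -> [6, 22]
    Split: [1, 42] -> [1] and [42]
    Merge: [1] + [42] -> [1, 42]
  Merge: [6, 22] + [1, 42] -> [1, 6, 22, 42]
Merge: [4, 8, 16, 29] + [1, 6, 22, 42] -> [1, 4, 6, 8, 16, 22, 29, 42]

Final sorted array: [1, 4, 6, 8, 16, 22, 29, 42]

The merge sort proceeds by recursively splitting the array and merging sorted halves.
After all merges, the sorted array is [1, 4, 6, 8, 16, 22, 29, 42].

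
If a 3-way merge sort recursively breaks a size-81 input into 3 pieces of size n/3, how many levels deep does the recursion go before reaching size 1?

For divide and conquer with division factor 3:

Problem sizes at each level:
Level 0: 81
Level 1: 27
Level 2: 9
Level 3: 3
Level 4: 1

The root is level 0 and the size-1 base case is level 4 (the tree spans levels 0 through 4, i.e. 5 levels counting the root), so the depth is the number of divisions: log_3(81) = 4

The recursion tree depth is log_3(81) = 4. At each level, the problem size is divided by 3, so it takes 4 divisions to reduce to a base case of size 1. The algorithm makes 3 recursive calls at each level.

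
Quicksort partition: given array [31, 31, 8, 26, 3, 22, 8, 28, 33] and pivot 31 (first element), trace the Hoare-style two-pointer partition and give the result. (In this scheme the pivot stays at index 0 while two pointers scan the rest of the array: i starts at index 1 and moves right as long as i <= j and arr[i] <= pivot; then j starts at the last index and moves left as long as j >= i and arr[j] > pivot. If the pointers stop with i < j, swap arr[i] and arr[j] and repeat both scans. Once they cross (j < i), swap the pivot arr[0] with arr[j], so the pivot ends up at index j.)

Hoare-style two-pointer partition with pivot = 31:

Initial array: [31, 31, 8, 26, 3, 22, 8, 28, 33]

Pointers start at i = 1, j = 8.
i ends at 8, j ends at 7: the pointers have crossed (j < i), so scanning stops.

Swap pivot arr[0] with arr[7] to place pivot at position 7: [28, 31, 8, 26, 3, 22, 8, 31, 33]
Pivot position: 7

After partitioning with pivot 31, the array becomes [28, 31, 8, 26, 3, 22, 8, 31, 33]. The pivot is placed at index 7. All elements to the left of the pivot are <= 31, and all elements to the right are > 31.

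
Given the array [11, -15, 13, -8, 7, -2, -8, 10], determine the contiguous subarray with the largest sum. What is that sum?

Using Kadane's algorithm on [11, -15, 13, -8, 7, -2, -8, 10]:

Scanning through the array:
Position 1 (value -15): max_ending_here = -4, max_so_far = 11
Position 2 (value 13): max_ending_here = 13, max_so_far = 13
Position 3 (value -8): max_ending_here = 5, max_so_far = 13
Position 4 (value 7): max_ending_here = 12, max_so_far = 13
Position 5 (value -2): max_ending_here = 10, max_so_far = 13
Position 6 (value -8): max_ending_here = 2, max_so_far = 13
Position 7 (value 10): max_ending_here = 12, max_so_far = 13

Maximum subarray: [13]
Maximum sum: 13

The maximum subarray is [13] with sum 13. This subarray runs from index 2 to index 2.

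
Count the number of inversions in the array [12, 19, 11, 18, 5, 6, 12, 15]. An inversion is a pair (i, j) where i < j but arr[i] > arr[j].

Finding inversions in [12, 19, 11, 18, 5, 6, 12, 15]:

(0, 2): arr[0]=12 > arr[2]=11
(0, 4): arr[0]=12 > arr[4]=5
(0, 5): arr[0]=12 > arr[5]=6
(1, 2): arr[1]=19 > arr[2]=11
(1, 3): arr[1]=19 > arr[3]=18
(1, 4): arr[1]=19 > arr[4]=5
(1, 5): arr[1]=19 > arr[5]=6
(1, 6): arr[1]=19 > arr[6]=12
(1, 7): arr[1]=19 > arr[7]=15
(2, 4): arr[2]=11 > arr[4]=5
(2, 5): arr[2]=11 > arr[5]=6
(3, 4): arr[3]=18 > arr[4]=5
(3, 5): arr[3]=18 > arr[5]=6
(3, 6): arr[3]=18 > arr[6]=12
(3, 7): arr[3]=18 > arr[7]=15

Total inversions: 15

The array has 15 inversion(s): (0,2), (0,4), (0,5), (1,2), (1,3), (1,4), (1,5), (1,6), (1,7), (2,4), (2,5), (3,4), (3,5), (3,6), (3,7). Each pair (i,j) satisfies i < j and arr[i] > arr[j].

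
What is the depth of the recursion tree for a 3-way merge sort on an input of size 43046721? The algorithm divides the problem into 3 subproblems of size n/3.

For divide and conquer with division factor 3:

Problem sizes at each level:
Level 0: 43046721
Level 1: 14348907
Level 2: 4782969
Level 3: 1594323
Level 4: 531441
Level 5: 177147
Level 6: 59049
Level 7: 19683
Level 8: 6561
Level 9: 2187
Level 10: 729
Level 11: 243
Level 12: 81
Level 13: 27
Level 14: 9
Level 15: 3
Level 16: 1

The root is level 0 and the size-1 base case is level 16 (the tree spans levels 0 through 16, i.e. 17 levels counting the root), so the depth is the number of divisions: log_3(43046721) = 16

The recursion tree depth is log_3(43046721) = 16. At each level, the problem size is divided by 3, so it takes 16 divisions to reduce to a base case of size 1. The algorithm makes 3 recursive calls at each level.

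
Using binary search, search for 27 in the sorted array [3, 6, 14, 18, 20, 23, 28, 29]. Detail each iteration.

Binary search for 27 in [3, 6, 14, 18, 20, 23, 28, 29]:

lo=0, hi=7, mid=3, arr[mid]=18 -> 18 < 27, search right half
lo=4, hi=7, mid=5, arr[mid]=23 -> 23 < 27, search right half
lo=6, hi=7, mid=6, arr[mid]=28 -> 28 > 27, search left half
lo=6 > hi=5, target 27 not found

Binary search determines that 27 is not in the array after 3 comparisons. The search space was exhausted without finding the target.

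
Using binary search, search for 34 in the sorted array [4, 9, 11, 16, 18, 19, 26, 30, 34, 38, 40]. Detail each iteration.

Binary search for 34 in [4, 9, 11, 16, 18, 19, 26, 30, 34, 38, 40]:

lo=0, hi=10, mid=5, arr[mid]=19 -> 19 < 34, search right half
lo=6, hi=10, mid=8, arr[mid]=34 -> Found target at index 8!

Binary search finds 34 at index 8 after 2 comparisons. The search repeatedly halves the search space by comparing with the middle element.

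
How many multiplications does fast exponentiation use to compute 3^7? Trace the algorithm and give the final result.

Computing 3^7 by squaring (build up from 3^1; each line after the first costs one multiplication):

3^1 = 3
3^2 = (3^1)^2 = 3^2 = 9
3^3 = 3 * 3^2 = 3 * 9 = 27
3^6 = (3^3)^2 = 27^2 = 729
3^7 = 3 * 3^6 = 3 * 729 = 2187

Result: 2187
Multiplications needed: 4 (4 lines after 3^1)

3^7 = 2187. Using exponentiation by squaring, this requires 4 multiplications. The key idea: if the exponent is even, square the half-power; if odd, multiply by the base once.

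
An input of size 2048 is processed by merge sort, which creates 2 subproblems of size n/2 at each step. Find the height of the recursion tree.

For divide and conquer with division factor 2:

Problem sizes at each level:
Level 0: 2048
Level 1: 1024
Level 2: 512
Level 3: 256
Level 4: 128
Level 5: 64
Level 6: 32
Level 7: 16
Level 8: 8
Level 9: 4
Level 10: 2
Level 11: 1

The root is level 0 and the size-1 base case is level 11 (the tree spans levels 0 through 11, i.e. 12 levels counting the root), so the depth is the number of divisions: log_2(2048) = 11

The recursion tree depth is log_2(2048) = 11. At each level, the problem size is divided by 2, so it takes 11 divisions to reduce to a base case of size 1. The algorithm makes 2 recursive calls at each level.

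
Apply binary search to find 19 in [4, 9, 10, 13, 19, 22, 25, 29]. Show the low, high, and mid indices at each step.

Binary search for 19 in [4, 9, 10, 13, 19, 22, 25, 29]:

lo=0, hi=7, mid=3, arr[mid]=13 -> 13 < 19, search right half
lo=4, hi=7, mid=5, arr[mid]=22 -> 22 > 19, search left half
lo=4, hi=4, mid=4, arr[mid]=19 -> Found target at index 4!

Binary search finds 19 at index 4 after 3 comparisons. The search repeatedly halves the search space by comparing with the middle element.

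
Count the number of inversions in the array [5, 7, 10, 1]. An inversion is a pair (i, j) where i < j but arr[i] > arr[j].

Finding inversions in [5, 7, 10, 1]:

(0, 3): arr[0]=5 > arr[3]=1
(1, 3): arr[1]=7 > arr[3]=1
(2, 3): arr[2]=10 > arr[3]=1

Total inversions: 3

The array has 3 inversion(s): (0,3), (1,3), (2,3). Each pair (i,j) satisfies i < j and arr[i] > arr[j].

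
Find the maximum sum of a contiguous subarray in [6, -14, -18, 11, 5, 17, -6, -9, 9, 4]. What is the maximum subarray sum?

Using Kadane's algorithm on [6, -14, -18, 11, 5, 17, -6, -9, 9, 4]:

Scanning through the array:
Position 1 (value -14): max_ending_here = -8, max_so_far = 6
Position 2 (value -18): max_ending_here = -18, max_so_far = 6
Position 3 (value 11): max_ending_here = 11, max_so_far = 11
Position 4 (value 5): max_ending_here = 16, max_so_far = 16
Position 5 (value 17): max_ending_here = 33, max_so_far = 33
Position 6 (value -6): max_ending_here = 27, max_so_far = 33
Position 7 (value -9): max_ending_here = 18, max_so_far = 33
Position 8 (value 9): max_ending_here = 27, max_so_far = 33
Position 9 (value 4): max_ending_here = 31, max_so_far = 33

Maximum subarray: [11, 5, 17]
Maximum sum: 33

The maximum subarray is [11, 5, 17] with sum 33. This subarray runs from index 3 to index 5.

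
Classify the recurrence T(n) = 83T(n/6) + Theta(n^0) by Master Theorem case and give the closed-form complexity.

Master Theorem for T(n) = 83T(n/6) + O(n^0):

a = 83, b = 6, c = 0
log_b(a) = log_6(83) = 2.4662

Case 1: c = 0 < log_6(83) = 2.4662
T(n) = O(n^(log_6 83))

For T(n) = 83T(n/6) + O(n^0): log_6(83) = 2.4662. This is Case 1 of the Master Theorem (c < log_b(a), work dominated by leaves), giving O(n^(log_6 83)).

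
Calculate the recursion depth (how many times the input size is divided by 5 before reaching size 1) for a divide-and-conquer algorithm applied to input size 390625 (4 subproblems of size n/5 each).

For divide and conquer with division factor 5:

Problem sizes at each level:
Level 0: 390625
Level 1: 78125
Level 2: 15625
Level 3: 3125
Level 4: 625
Level 5: 125
Level 6: 25
Level 7: 5
Level 8: 1

The root is level 0 and the size-1 base case is level 8 (the tree spans levels 0 through 8, i.e. 9 levels counting the root), so the depth is the number of divisions: log_5(390625) = 8

The recursion tree depth is log_5(390625) = 8. At each level, the problem size is divided by 5, so it takes 8 divisions to reduce to a base case of size 1. The algorithm makes 4 recursive calls at each level.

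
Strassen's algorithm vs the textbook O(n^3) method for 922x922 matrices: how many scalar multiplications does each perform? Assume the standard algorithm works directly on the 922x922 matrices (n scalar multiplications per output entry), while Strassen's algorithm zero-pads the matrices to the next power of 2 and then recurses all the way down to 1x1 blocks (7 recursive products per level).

Matrix multiplication for 922x922 matrices:

Strassen's algorithm requires power-of-2 dimensions. Pad 922x922 to 1024x1024 (next power of 2).

Standard algorithm: 922^3 = 783777448 multiplications
Strassen's algorithm: 7^(log2(1024)) = 7^10 = 282475249 multiplications
Savings: 783777448 - 282475249 = 501302199 multiplications

Standard: 783777448 multiplications (922^3). Strassen: 282475249 multiplications (7^10, after padding to 1024x1024). Strassen reduces 8 recursive multiplications to 7 at each level.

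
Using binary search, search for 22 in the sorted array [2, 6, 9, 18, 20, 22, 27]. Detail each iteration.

Binary search for 22 in [2, 6, 9, 18, 20, 22, 27]:

lo=0, hi=6, mid=3, arr[mid]=18 -> 18 < 22, search right half
lo=4, hi=6, mid=5, arr[mid]=22 -> Found target at index 5!

Binary search finds 22 at index 5 after 2 comparisons. The search repeatedly halves the search space by comparing with the middle element.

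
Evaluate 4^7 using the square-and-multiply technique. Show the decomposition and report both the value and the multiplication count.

Computing 4^7 by squaring (build up from 4^1; each line after the first costs one multiplication):

4^1 = 4
4^2 = (4^1)^2 = 4^2 = 16
4^3 = 4 * 4^2 = 4 * 16 = 64
4^6 = (4^3)^2 = 64^2 = 4096
4^7 = 4 * 4^6 = 4 * 4096 = 16384

Result: 16384
Multiplications needed: 4 (4 lines after 4^1)

4^7 = 16384. Using exponentiation by squaring, this requires 4 multiplications. The key idea: if the exponent is even, square the half-power; if odd, multiply by the base once.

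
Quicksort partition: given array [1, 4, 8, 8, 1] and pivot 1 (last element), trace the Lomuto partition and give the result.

Lomuto partition with pivot = 1:

Initial array: [1, 4, 8, 8, 1]

arr[0]=1 <= 1: swap with position 0, array becomes [1, 4, 8, 8, 1]
arr[1]=4 > 1: no swap
arr[2]=8 > 1: no swap
arr[3]=8 > 1: no swap

Place pivot at position 1: [1, 1, 8, 8, 4]
Pivot position: 1

After partitioning with pivot 1, the array becomes [1, 1, 8, 8, 4]. The pivot is placed at index 1. All elements to the left of the pivot are <= 1, and all elements to the right are > 1.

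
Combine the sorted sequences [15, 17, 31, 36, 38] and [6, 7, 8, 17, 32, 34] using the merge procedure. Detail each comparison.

Merging process:

Compare 15 vs 6: take 6 from right. Merged: [6]
Compare 15 vs 7: take 7 from right. Merged: [6, 7]
Compare 15 vs 8: take 8 from right. Merged: [6, 7, 8]
Compare 15 vs 17: take 15 from left. Merged: [6, 7, 8, 15]
Compare 17 vs 17: take 17 from left. Merged: [6, 7, 8, 15, 17]
Compare 31 vs 17: take 17 from right. Merged: [6, 7, 8, 15, 17, 17]
Compare 31 vs 32: take 31 from left. Merged: [6, 7, 8, 15, 17, 17, 31]
Compare 36 vs 32: take 32 from right. Merged: [6, 7, 8, 15, 17, 17, 31, 32]
Compare 36 vs 34: take 34 from right. Merged: [6, 7, 8, 15, 17, 17, 31, 32, 34]
Append remaining from left: [36, 38]. Merged: [6, 7, 8, 15, 17, 17, 31, 32, 34, 36, 38]

Final merged array: [6, 7, 8, 15, 17, 17, 31, 32, 34, 36, 38]
Total comparisons: 9

The merged array is [6, 7, 8, 15, 17, 17, 31, 32, 34, 36, 38], requiring 9 comparisons. The merge step runs in O(n) time where n is the total number of elements.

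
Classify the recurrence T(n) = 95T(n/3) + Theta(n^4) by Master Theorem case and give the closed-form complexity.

Master Theorem for T(n) = 95T(n/3) + O(n^4):

a = 95, b = 3, c = 4
log_b(a) = log_3(95) = 4.1451

Case 1: c = 4 < log_3(95) = 4.1451
T(n) = O(n^(log_3 95))

For T(n) = 95T(n/3) + O(n^4): log_3(95) = 4.1451. This is Case 1 of the Master Theorem (c < log_b(a), work dominated by leaves), giving O(n^(log_3 95)).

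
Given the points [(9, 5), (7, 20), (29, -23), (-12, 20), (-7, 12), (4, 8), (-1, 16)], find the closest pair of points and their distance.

Computing all pairwise distances among 7 points:

d((9, 5), (7, 20)) = 15.1327
d((9, 5), (29, -23)) = 34.4093
d((9, 5), (-12, 20)) = 25.807
d((9, 5), (-7, 12)) = 17.4642
d((9, 5), (4, 8)) = 5.831 <-- minimum
d((9, 5), (-1, 16)) = 14.8661
d((7, 20), (29, -23)) = 48.3011
d((7, 20), (-12, 20)) = 19.0
d((7, 20), (-7, 12)) = 16.1245
d((7, 20), (4, 8)) = 12.3693
d((7, 20), (-1, 16)) = 8.9443
d((29, -23), (-12, 20)) = 59.4138
d((29, -23), (-7, 12)) = 50.2096
d((29, -23), (4, 8)) = 39.8246
d((29, -23), (-1, 16)) = 49.2037
d((-12, 20), (-7, 12)) = 9.434
d((-12, 20), (4, 8)) = 20.0
d((-12, 20), (-1, 16)) = 11.7047
d((-7, 12), (4, 8)) = 11.7047
d((-7, 12), (-1, 16)) = 7.2111
d((4, 8), (-1, 16)) = 9.434

Closest pair: (9, 5) and (4, 8) with distance 5.831

The closest pair is (9, 5) and (4, 8) with Euclidean distance 5.831. For 7 points, brute-force pairwise comparison is shown above. For large n, the divide-and-conquer algorithm (sort by x, recurse on halves, check the dividing strip) achieves O(n log n).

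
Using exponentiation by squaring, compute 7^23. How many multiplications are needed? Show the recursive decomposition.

Computing 7^23 by squaring (build up from 7^1; each line after the first costs one multiplication):

7^1 = 7
7^2 = (7^1)^2 = 7^2 = 49
7^4 = (7^2)^2 = 49^2 = 2401
7^5 = 7 * 7^4 = 7 * 2401 = 16807
7^10 = (7^5)^2 = 16807^2 = 282475249
7^11 = 7 * 7^10 = 7 * 282475249 = 1977326743
7^22 = (7^11)^2 = 1977326743^2 = 3909821048582988049
7^23 = 7 * 7^22 = 7 * 3909821048582988049 = 27368747340080916343

Result: 27368747340080916343
Multiplications needed: 7 (7 lines after 7^1)

7^23 = 27368747340080916343. Using exponentiation by squaring, this requires 7 multiplications. The key idea: if the exponent is even, square the half-power; if odd, multiply by the base once.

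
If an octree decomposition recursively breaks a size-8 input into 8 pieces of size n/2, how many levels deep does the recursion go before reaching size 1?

For divide and conquer with division factor 2:

Problem sizes at each level:
Level 0: 8
Level 1: 4
Level 2: 2
Level 3: 1

The root is level 0 and the size-1 base case is level 3 (the tree spans levels 0 through 3, i.e. 4 levels counting the root), so the depth is the number of divisions: log_2(8) = 3

The recursion tree depth is log_2(8) = 3. At each level, the problem size is divided by 2, so it takes 3 divisions to reduce to a base case of size 1. The algorithm makes 8 recursive calls at each level.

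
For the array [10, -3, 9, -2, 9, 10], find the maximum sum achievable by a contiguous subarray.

Using Kadane's algorithm on [10, -3, 9, -2, 9, 10]:

Scanning through the array:
Position 1 (value -3): max_ending_here = 7, max_so_far = 10
Position 2 (value 9): max_ending_here = 16, max_so_far = 16
Position 3 (value -2): max_ending_here = 14, max_so_far = 16
Position 4 (value 9): max_ending_here = 23, max_so_far = 23
Position 5 (value 10): max_ending_here = 33, max_so_far = 33

Maximum subarray: [10, -3, 9, -2, 9, 10]
Maximum sum: 33

The maximum subarray is [10, -3, 9, -2, 9, 10] with sum 33. This subarray runs from index 0 to index 5.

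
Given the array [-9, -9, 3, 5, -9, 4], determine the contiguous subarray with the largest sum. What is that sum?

Using Kadane's algorithm on [-9, -9, 3, 5, -9, 4]:

Scanning through the array:
Position 1 (value -9): max_ending_here = -9, max_so_far = -9
Position 2 (value 3): max_ending_here = 3, max_so_far = 3
Position 3 (value 5): max_ending_here = 8, max_so_far = 8
Position 4 (value -9): max_ending_here = -1, max_so_far = 8
Position 5 (value 4): max_ending_here = 4, max_so_far = 8

Maximum subarray: [3, 5]
Maximum sum: 8

The maximum subarray is [3, 5] with sum 8. This subarray runs from index 2 to index 3.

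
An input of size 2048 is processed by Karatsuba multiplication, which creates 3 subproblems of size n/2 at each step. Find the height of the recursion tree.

For divide and conquer with division factor 2:

Problem sizes at each level:
Level 0: 2048
Level 1: 1024
Level 2: 512
Level 3: 256
Level 4: 128
Level 5: 64
Level 6: 32
Level 7: 16
Level 8: 8
Level 9: 4
Level 10: 2
Level 11: 1

The root is level 0 and the size-1 base case is level 11 (the tree spans levels 0 through 11, i.e. 12 levels counting the root), so the depth is the number of divisions: log_2(2048) = 11

The recursion tree depth is log_2(2048) = 11. At each level, the problem size is divided by 2, so it takes 11 divisions to reduce to a base case of size 1. The algorithm makes 3 recursive calls at each level.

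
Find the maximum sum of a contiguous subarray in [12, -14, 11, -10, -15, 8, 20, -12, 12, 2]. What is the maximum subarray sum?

Using Kadane's algorithm on [12, -14, 11, -10, -15, 8, 20, -12, 12, 2]:

Scanning through the array:
Position 1 (value -14): max_ending_here = -2, max_so_far = 12
Position 2 (value 11): max_ending_here = 11, max_so_far = 12
Position 3 (value -10): max_ending_here = 1, max_so_far = 12
Position 4 (value -15): max_ending_here = -14, max_so_far = 12
Position 5 (value 8): max_ending_here = 8, max_so_far = 12
Position 6 (value 20): max_ending_here = 28, max_so_far = 28
Position 7 (value -12): max_ending_here = 16, max_so_far = 28
Position 8 (value 12): max_ending_here = 28, max_so_far = 28
Position 9 (value 2): max_ending_here = 30, max_so_far = 30

Maximum subarray: [8, 20, -12, 12, 2]
Maximum sum: 30

The maximum subarray is [8, 20, -12, 12, 2] with sum 30. This subarray runs from index 5 to index 9.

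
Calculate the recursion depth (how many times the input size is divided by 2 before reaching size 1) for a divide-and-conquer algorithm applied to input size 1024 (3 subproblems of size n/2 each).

For divide and conquer with division factor 2:

Problem sizes at each level:
Level 0: 1024
Level 1: 512
Level 2: 256
Level 3: 128
Level 4: 64
Level 5: 32
Level 6: 16
Level 7: 8
Level 8: 4
Level 9: 2
Level 10: 1

The root is level 0 and the size-1 base case is level 10 (the tree spans levels 0 through 10, i.e. 11 levels counting the root), so the depth is the number of divisions: log_2(1024) = 10

The recursion tree depth is log_2(1024) = 10. At each level, the problem size is divided by 2, so it takes 10 divisions to reduce to a base case of size 1. The algorithm makes 3 recursive calls at each level.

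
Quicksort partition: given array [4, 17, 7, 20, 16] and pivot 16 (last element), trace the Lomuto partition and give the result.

Lomuto partition with pivot = 16:

Initial array: [4, 17, 7, 20, 16]

arr[0]=4 <= 16: swap with position 0, array becomes [4, 17, 7, 20, 16]
arr[1]=17 > 16: no swap
arr[2]=7 <= 16: swap with position 1, array becomes [4, 7, 17, 20, 16]
arr[3]=20 > 16: no swap

Place pivot at position 2: [4, 7, 16, 20, 17]
Pivot position: 2

After partitioning with pivot 16, the array becomes [4, 7, 16, 20, 17]. The pivot is placed at index 2. All elements to the left of the pivot are <= 16, and all elements to the right are > 16.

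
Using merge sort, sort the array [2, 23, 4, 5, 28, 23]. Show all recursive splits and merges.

Merge sort trace:

Split: [2, 23, 4, 5, 28, 23] -> [2, 23, 4] and [5, 28, 23]
  Split: [2, 23, 4] -> [2] and [23, 4]
    Split: [23, 4] -> [23] and [4]
    Merge: [23] + [4] -> [4, 23]
  Merge: [2] + [4, 23] -> [2, 4, 23]
  Split: [5, 28, 23] -> [5] and [28, 23]
    Split: [28, 23] -> [28] and [23]
    Merge: [28] + [23] -> [23, 28]
  Merge: [5] + [23, 28] -> [5, 23, 28]
Merge: [2, 4, 23] + [5, 23, 28] -> [2, 4, 5, 23, 23, 28]

Final sorted array: [2, 4, 5, 23, 23, 28]

The merge sort proceeds by recursively splitting the array and merging sorted halves.
After all merges, the sorted array is [2, 4, 5, 23, 23, 28].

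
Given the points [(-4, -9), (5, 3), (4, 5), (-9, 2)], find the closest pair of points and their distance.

Computing all pairwise distances among 4 points:

d((-4, -9), (5, 3)) = 15.0
d((-4, -9), (4, 5)) = 16.1245
d((-4, -9), (-9, 2)) = 12.083
d((5, 3), (4, 5)) = 2.2361 <-- minimum
d((5, 3), (-9, 2)) = 14.0357
d((4, 5), (-9, 2)) = 13.3417

Closest pair: (5, 3) and (4, 5) with distance 2.2361

The closest pair is (5, 3) and (4, 5) with Euclidean distance 2.2361. For 4 points, brute-force pairwise comparison is shown above. For large n, the divide-and-conquer algorithm (sort by x, recurse on halves, check the dividing strip) achieves O(n log n).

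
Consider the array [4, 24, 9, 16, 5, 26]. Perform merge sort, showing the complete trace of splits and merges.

Merge sort trace:

Split: [4, 24, 9, 16, 5, 26] -> [4, 24, 9] and [16, 5, 26]
  Split: [4, 24, 9] -> [4] and [24, 9]
    Split: [24, 9] -> [24] and [9]
    Merge: [24] + [9] -> [9, 24]
  Merge: [4] + [9, 24] -> [4, 9, 24]
  Split: [16, 5, 26] -> [16] and [5, 26]
    Split: [5, 26] -> [5] and [26]
    Merge: [5] + [26] -> [5, 26]
  Merge: [16] + [5, 26] -> [5, 16, 26]
Merge: [4, 9, 24] + [5, 16, 26] -> [4, 5, 9, 16, 24, 26]

Final sorted array: [4, 5, 9, 16, 24, 26]

The merge sort proceeds by recursively splitting the array and merging sorted halves.
After all merges, the sorted array is [4, 5, 9, 16, 24, 26].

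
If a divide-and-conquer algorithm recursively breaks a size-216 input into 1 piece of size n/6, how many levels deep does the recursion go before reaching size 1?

For divide and conquer with division factor 6:

Problem sizes at each level:
Level 0: 216
Level 1: 36
Level 2: 6
Level 3: 1

The root is level 0 and the size-1 base case is level 3 (the tree spans levels 0 through 3, i.e. 4 levels counting the root), so the depth is the number of divisions: log_6(216) = 3

The recursion tree depth is log_6(216) = 3. At each level, the problem size is divided by 6, so it takes 3 divisions to reduce to a base case of size 1. The algorithm makes 1 recursive call at each level.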